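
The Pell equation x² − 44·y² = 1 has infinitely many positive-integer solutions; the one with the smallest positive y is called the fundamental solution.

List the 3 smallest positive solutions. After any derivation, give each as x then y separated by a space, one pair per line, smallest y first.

199 30
79201 11940
31521799 4752090

√44 → a₀=6, period (1,1,1,2,1,1,1,12); ℓ=8 even so k=7
step 0: (6, 1)  from 6·(1,0) + (0,1)
step 1: (7, 1)  from 1·(6,1) + (1,0)
step 2: (13, 2)  from 1·(7,1) + (6,1)
…
step 4: (53, 8)  from 2·(20,3) + (13,2)
step 5: (73, 11)  from 1·(53,8) + (20,3)
step 6: (126, 19)  from 1·(73,11) + (53,8)
step 7: (199, 30)  from 1·(126,19) + (73,11)
fundamental: x₁=199, y₁=30  (since 39601 − 44·900 = 1)
k=2:  x_2 = 199·199+44·30·30 = 79201,  y_2 = 199·30+30·199 = 11940
k=3:  x_3 = 199·79201+44·30·11940 = 31521799,  y_3 = 199·11940+30·79201 = 4752090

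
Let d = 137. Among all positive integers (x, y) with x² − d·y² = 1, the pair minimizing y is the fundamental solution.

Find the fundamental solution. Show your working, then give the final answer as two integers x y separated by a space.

6083073 519712

√137 → a₀=11, period (1,2,2,1,1,2,2,1,22); ℓ=9 odd so k=17
k=0  a_k=11  p_k/q_k = 11/1
k=1  a_k=1  p_k/q_k = 12/1
k=2  a_k=2  p_k/q_k = 35/3
k=3  a_k=2  p_k/q_k = 82/7
k=4  a_k=1  p_k/q_k = 117/10
k=5  a_k=1  p_k/q_k = 199/17
k=6  a_k=2  p_k/q_k = 515/44
k=7  a_k=2  p_k/q_k = 1229/105
k=8  a_k=1  p_k/q_k = 1744/149
k=9  a_k=22  p_k/q_k = 39597/3383
…
k=11  a_k=2  p_k/q_k = 122279/10447
k=12  a_k=2  p_k/q_k = 285899/24426
k=13  a_k=1  p_k/q_k = 408178/34873
k=14  a_k=1  p_k/q_k = 694077/59299
k=15  a_k=2  p_k/q_k = 1796332/153471
k=16  a_k=2  p_k/q_k = 4286741/366241
k=17  a_k=1  p_k/q_k = 6083073/519712
fundamental: x₁=6083073, y₁=519712  (since 37003777123329 − 137·270100562944 = 1)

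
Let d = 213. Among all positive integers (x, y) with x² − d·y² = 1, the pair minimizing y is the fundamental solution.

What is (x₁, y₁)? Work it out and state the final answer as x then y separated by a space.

194399 13320

√213 → a₀=14, period (1,1,2,6,1,8,1,6,2,1,1,28); ℓ=12 even so k=11
i=0: a=14 ⇒ p=14, q=1
…
i=9: a=2 ⇒ p=78825, q=5401
i=10: a=1 ⇒ p=115574, q=7919
i=11: a=1 ⇒ p=194399, q=13320
fundamental: x₁=194399, y₁=13320  (since 37790971201 − 213·177422400 = 1)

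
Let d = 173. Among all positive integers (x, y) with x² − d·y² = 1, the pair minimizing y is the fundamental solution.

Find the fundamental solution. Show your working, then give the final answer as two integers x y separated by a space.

[13; 6,1,1,6,26] for √173; ℓ=5 ⇒ convergent index 9
a_0=13:  p_0=13·1+0=13,  q_0=13·0+1=1
…
a_2=1:  p_2=1·79+13=92,  q_2=1·6+1=7
…
a_4=6:  p_4=6·171+92=1118,  q_4=6·13+7=85
a_5=26:  p_5=26·1118+171=29239,  q_5=26·85+13=2223
a_6=6:  p_6=6·29239+1118=176552,  q_6=6·2223+85=13423
a_7=1:  p_7=1·176552+29239=205791,  q_7=1·13423+2223=15646
a_8=1:  p_8=1·205791+176552=382343,  q_8=1·15646+13423=29069
a_9=6:  p_9=6·382343+205791=2499849,  q_9=6·29069+15646=190060
→ (2499849, 190060).  Check: 2499849²=6249245022801, 173·190060²=6249245022800, difference 1.

2499849 190060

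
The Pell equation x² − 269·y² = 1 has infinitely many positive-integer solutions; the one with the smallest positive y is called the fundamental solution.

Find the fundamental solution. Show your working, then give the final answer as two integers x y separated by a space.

d=269: √d = [16; 2,2,32] (ℓ=3, odd), read p_5/q_5
step 0: (16, 1)  from 16·(1,0) + (0,1)
step 1: (33, 2)  from 2·(16,1) + (1,0)
step 2: (82, 5)  from 2·(33,2) + (16,1)
step 3: (2657, 162)  from 32·(82,5) + (33,2)
step 4: (5396, 329)  from 2·(2657,162) + (82,5)
step 5: (13449, 820)  from 2·(5396,329) + (2657,162)
→ (13449, 820).  Check: 13449²=180875601, 269·820²=180875600, difference 1.

13449 820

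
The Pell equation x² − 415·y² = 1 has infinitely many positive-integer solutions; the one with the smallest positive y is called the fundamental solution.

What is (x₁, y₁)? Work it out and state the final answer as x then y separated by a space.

[20; 2,1,2,4,6,…,1,2,40] for √415; ℓ=16 ⇒ convergent index 15
a_0=20:  p_0=20·1+0=20,  q_0=20·0+1=1
…
a_2=1:  p_2=1·41+20=61,  q_2=1·2+1=3
a_3=2:  p_3=2·61+41=163,  q_3=2·3+2=8
a_4=4:  p_4=4·163+61=713,  q_4=4·8+3=35
a_5=6:  p_5=6·713+163=4441,  q_5=6·35+8=218
…
a_8=3:  p_8=3·9595+5154=33939,  q_8=3·471+253=1666
…
a_14=1:  p_14=1·4730294+2110961=6841255,  q_14=1·232201+103623=335824
a_15=2:  p_15=2·6841255+4730294=18412804,  q_15=2·335824+232201=903849
→ (18412804, 903849).  Check: 18412804²=339031351142416, 415·903849²=339031351142415, difference 1.

18412804 903849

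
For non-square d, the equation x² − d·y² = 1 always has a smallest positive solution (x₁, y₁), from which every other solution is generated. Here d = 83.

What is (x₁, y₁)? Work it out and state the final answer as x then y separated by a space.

82 9

√83 = [9; 9,18, …], period ℓ=2 (even) → k=1
k=0  a_k=9  p_k/q_k = 9/1
k=1  a_k=9  p_k/q_k = 82/9
→ (82, 9).  Check: 82²=6724, 83·9²=6723, difference 1.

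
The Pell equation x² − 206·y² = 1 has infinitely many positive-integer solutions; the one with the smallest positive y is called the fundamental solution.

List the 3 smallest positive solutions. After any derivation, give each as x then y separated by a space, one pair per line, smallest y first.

59535 4148
7088832449 493902360
844067279642895 58808954001052

[14; 2,1,5,14,5,1,2,28] for √206; ℓ=8 ⇒ convergent index 7
i=0: a=14 ⇒ p=14, q=1
i=1: a=2 ⇒ p=29, q=2
i=2: a=1 ⇒ p=43, q=3
i=3: a=5 ⇒ p=244, q=17
i=4: a=14 ⇒ p=3459, q=241
…
i=6: a=1 ⇒ p=20998, q=1463
i=7: a=2 ⇒ p=59535, q=4148
→ (59535, 4148).  Check: 59535²=3544416225, 206·4148²=3544416224, difference 1.
(59535+4148√206)^2 = 7088832449 + 493902360√206
(59535+4148√206)^3 = 844067279642895 + 58808954001052√206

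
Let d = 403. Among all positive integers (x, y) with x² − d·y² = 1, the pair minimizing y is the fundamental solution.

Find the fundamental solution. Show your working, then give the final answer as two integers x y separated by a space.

669878 33369

√403 = [20; 13,2,1,3,1,3,1,2,13,40, …], period ℓ=10 (even) → k=9
i=0: a=20 ⇒ p=20, q=1
…
i=3: a=1 ⇒ p=803, q=40
i=4: a=3 ⇒ p=2951, q=147
i=5: a=1 ⇒ p=3754, q=187
i=6: a=3 ⇒ p=14213, q=708
i=7: a=1 ⇒ p=17967, q=895
i=8: a=2 ⇒ p=50147, q=2498
i=9: a=13 ⇒ p=669878, q=33369
(x₁, y₁) = (669878, 33369);  669878² − 403·33369² = 1 ✓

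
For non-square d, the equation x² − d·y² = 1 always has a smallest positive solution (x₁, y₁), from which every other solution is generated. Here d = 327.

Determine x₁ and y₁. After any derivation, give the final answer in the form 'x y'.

√327 → a₀=18, period (12,36); ℓ=2 even so k=1
i=0: a=18 ⇒ p=18, q=1
i=1: a=12 ⇒ p=217, q=12
fundamental: x₁=217, y₁=12  (since 47089 − 327·144 = 1)

217 12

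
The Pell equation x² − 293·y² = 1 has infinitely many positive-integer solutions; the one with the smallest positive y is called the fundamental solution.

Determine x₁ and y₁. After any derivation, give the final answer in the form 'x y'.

12320649 719780

d=293: √d = [17; 8,1,1,8,34] (ℓ=5, odd), read p_9/q_9
i=0: a=17 ⇒ p=17, q=1
i=1: a=8 ⇒ p=137, q=8
…
i=4: a=8 ⇒ p=2482, q=145
i=5: a=34 ⇒ p=84679, q=4947
i=6: a=8 ⇒ p=679914, q=39721
i=7: a=1 ⇒ p=764593, q=44668
i=8: a=1 ⇒ p=1444507, q=84389
i=9: a=8 ⇒ p=12320649, q=719780
→ (12320649, 719780).  Check: 12320649²=151798391781201, 293·719780²=151798391781200, difference 1.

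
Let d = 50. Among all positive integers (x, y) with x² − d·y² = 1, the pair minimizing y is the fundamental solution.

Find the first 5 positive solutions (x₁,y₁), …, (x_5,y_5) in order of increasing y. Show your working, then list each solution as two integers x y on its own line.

√50 = [7; 14, …], period ℓ=1 (odd) → k=1
step 0: (7, 1)  from 7·(1,0) + (0,1)
step 1: (99, 14)  from 14·(7,1) + (1,0)
→ (99, 14).  Check: 99²=9801, 50·14²=9800, difference 1.
(99+14√50)^2 = 19601 + 2772√50
(99+14√50)^3 = 3880899 + 548842√50
(99+14√50)^4 = 768398401 + 108667944√50
(99+14√50)^5 = 152139002499 + 21515704070√50

99 14
19601 2772
3880899 548842
768398401 108667944
152139002499 21515704070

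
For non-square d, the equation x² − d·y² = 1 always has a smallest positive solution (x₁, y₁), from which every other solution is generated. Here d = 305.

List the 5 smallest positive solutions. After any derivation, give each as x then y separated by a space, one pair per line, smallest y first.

√305 = [17; 2,6,2,34, …], period ℓ=4 (even) → k=3
i=0: a=17 ⇒ p=17, q=1
i=1: a=2 ⇒ p=35, q=2
i=2: a=6 ⇒ p=227, q=13
i=3: a=2 ⇒ p=489, q=28
(x₁, y₁) = (489, 28);  489² − 305·28² = 1 ✓
k=2:  x_2 = 489·489+305·28·28 = 478241,  y_2 = 489·28+28·489 = 27384
k=3:  x_3 = 489·478241+305·28·27384 = 467719209,  y_3 = 489·27384+28·478241 = 26781524
k=4:  x_4 = 489·467719209+305·28·26781524 = 457428908161,  y_4 = 489·26781524+28·467719209 = 26192303088
k=5:  x_5 = 489·457428908161+305·28·26192303088 = 447365004462249,  y_5 = 489·26192303088+28·457428908161 = 25616045638540

489 28
478241 27384
467719209 26781524
457428908161 26192303088
447365004462249 25616045638540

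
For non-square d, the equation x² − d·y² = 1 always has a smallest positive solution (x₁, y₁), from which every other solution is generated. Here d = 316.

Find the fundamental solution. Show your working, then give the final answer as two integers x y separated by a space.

√316 = [17; 1,3,2,8,2,3,1,34, …], period ℓ=8 (even) → k=7
i=0: a=17 ⇒ p=17, q=1
…
i=2: a=3 ⇒ p=71, q=4
…
i=6: a=3 ⇒ p=9937, q=559
i=7: a=1 ⇒ p=12799, q=720
→ (12799, 720).  Check: 12799²=163814401, 316·720²=163814400, difference 1.

12799 720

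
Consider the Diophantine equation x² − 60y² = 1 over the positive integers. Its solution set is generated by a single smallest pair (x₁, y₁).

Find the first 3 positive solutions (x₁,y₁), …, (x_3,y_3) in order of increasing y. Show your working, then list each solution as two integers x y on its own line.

[7; 1,2,1,14] for √60; ℓ=4 ⇒ convergent index 3
step 0: (7, 1)  from 7·(1,0) + (0,1)
…
step 2: (23, 3)  from 2·(8,1) + (7,1)
step 3: (31, 4)  from 1·(23,3) + (8,1)
(x₁, y₁) = (31, 4);  31² − 60·4² = 1 ✓
(31+4√60)^2 = 1921 + 248√60
(31+4√60)^3 = 119071 + 15372√60

31 4
1921 248
119071 15372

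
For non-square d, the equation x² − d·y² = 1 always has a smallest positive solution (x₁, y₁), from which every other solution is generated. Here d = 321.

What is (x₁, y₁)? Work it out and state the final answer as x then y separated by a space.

215 12

d=321: √d = [17; 1,10,1,34] (ℓ=4, even), read p_3/q_3
step 0: (17, 1)  from 17·(1,0) + (0,1)
…
step 2: (197, 11)  from 10·(18,1) + (17,1)
step 3: (215, 12)  from 1·(197,11) + (18,1)
→ (215, 12).  Check: 215²=46225, 321·12²=46224, difference 1.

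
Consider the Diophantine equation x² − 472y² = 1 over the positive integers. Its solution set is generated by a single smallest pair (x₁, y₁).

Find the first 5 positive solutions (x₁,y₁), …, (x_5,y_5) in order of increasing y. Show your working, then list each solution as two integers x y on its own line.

√472 = [21; 1,2,1,1,1,…,2,1,42, …], period ℓ=14 (even) → k=13
k=0  a_k=21  p_k/q_k = 21/1
k=1  a_k=1  p_k/q_k = 22/1
k=2  a_k=2  p_k/q_k = 65/3
k=3  a_k=1  p_k/q_k = 87/4
k=4  a_k=1  p_k/q_k = 152/7
k=5  a_k=1  p_k/q_k = 239/11
…
k=8  a_k=4  p_k/q_k = 24224/1115
k=9  a_k=1  p_k/q_k = 30003/1381
k=10  a_k=1  p_k/q_k = 54227/2496
k=11  a_k=1  p_k/q_k = 84230/3877
k=12  a_k=2  p_k/q_k = 222687/10250
k=13  a_k=1  p_k/q_k = 306917/14127
(x₁, y₁) = (306917, 14127);  306917² − 472·14127² = 1 ✓
k=2:  x_2 = 306917·306917+472·14127·14127 = 188396089777,  y_2 = 306917·14127+14127·306917 = 8671632918
k=3:  x_3 = 306917·188396089777+472·14127·8671632918 = 115643925371868101,  y_3 = 306917·8671632918+14127·188396089777 = 5322943120573485
k=4:  x_4 = 306917·115643925371868101+472·14127·5322943120573485 = 70986173286526887819457,  y_4 = 306917·5322943120573485+14127·115643925371868101 = 3267403467465432958572
k=5:  x_5 = 306917·70986173286526887819457+472·14127·3267403467465432958572 = 43573726693046301732396700037,  y_5 = 306917·3267403467465432958572+14127·70986173286526887819457 = 2005643340042853631571511563

306917 14127
188396089777 8671632918
115643925371868101 5322943120573485
70986173286526887819457 3267403467465432958572
43573726693046301732396700037 2005643340042853631571511563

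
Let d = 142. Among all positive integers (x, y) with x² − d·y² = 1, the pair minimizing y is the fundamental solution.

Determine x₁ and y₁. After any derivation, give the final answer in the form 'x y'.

143 12

√142 = [11; 1,10,1,22, …], period ℓ=4 (even) → k=3
k=0  a_k=11  p_k/q_k = 11/1
…
k=2  a_k=10  p_k/q_k = 131/11
k=3  a_k=1  p_k/q_k = 143/12
→ (143, 12).  Check: 143²=20449, 142·12²=20448, difference 1.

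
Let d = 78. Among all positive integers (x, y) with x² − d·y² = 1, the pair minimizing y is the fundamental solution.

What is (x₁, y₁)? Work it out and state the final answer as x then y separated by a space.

d=78: √d = [8; 1,4,1,16] (ℓ=4, even), read p_3/q_3
k=0  a_k=8  p_k/q_k = 8/1
k=1  a_k=1  p_k/q_k = 9/1
k=2  a_k=4  p_k/q_k = 44/5
k=3  a_k=1  p_k/q_k = 53/6
fundamental: x₁=53, y₁=6  (since 2809 − 78·36 = 1)

53 6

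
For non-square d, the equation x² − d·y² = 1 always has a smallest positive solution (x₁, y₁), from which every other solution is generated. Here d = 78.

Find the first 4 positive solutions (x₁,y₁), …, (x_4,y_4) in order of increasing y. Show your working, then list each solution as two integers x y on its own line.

d=78: √d = [8; 1,4,1,16] (ℓ=4, even), read p_3/q_3
step 0: (8, 1)  from 8·(1,0) + (0,1)
step 1: (9, 1)  from 1·(8,1) + (1,0)
step 2: (44, 5)  from 4·(9,1) + (8,1)
step 3: (53, 6)  from 1·(44,5) + (9,1)
fundamental: x₁=53, y₁=6  (since 2809 − 78·36 = 1)
(x_2, y_2) = (53·53 + 78·6·6, 53·6 + 6·53) = (5617, 636)
(x_3, y_3) = (53·5617 + 78·6·636, 53·636 + 6·5617) = (595349, 67410)
(x_4, y_4) = (53·595349 + 78·6·67410, 53·67410 + 6·595349) = (63101377, 7144824)

53 6
5617 636
595349 67410
63101377 7144824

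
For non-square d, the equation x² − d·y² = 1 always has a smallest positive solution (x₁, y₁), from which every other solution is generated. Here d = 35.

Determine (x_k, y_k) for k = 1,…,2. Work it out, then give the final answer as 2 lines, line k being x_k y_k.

[5; 1,10] for √35; ℓ=2 ⇒ convergent index 1
k=0  a_k=5  p_k/q_k = 5/1
k=1  a_k=1  p_k/q_k = 6/1
(x₁, y₁) = (6, 1);  6² − 35·1² = 1 ✓
(6+1√35)^2 = 71 + 12√35

6 1
71 12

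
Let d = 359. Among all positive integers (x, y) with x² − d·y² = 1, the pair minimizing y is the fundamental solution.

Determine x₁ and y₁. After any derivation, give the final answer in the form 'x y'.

360 19

√359 → a₀=18, period (1,17,1,36); ℓ=4 even so k=3
k=0  a_k=18  p_k/q_k = 18/1
…
k=2  a_k=17  p_k/q_k = 341/18
k=3  a_k=1  p_k/q_k = 360/19
(x₁, y₁) = (360, 19);  360² − 359·19² = 1 ✓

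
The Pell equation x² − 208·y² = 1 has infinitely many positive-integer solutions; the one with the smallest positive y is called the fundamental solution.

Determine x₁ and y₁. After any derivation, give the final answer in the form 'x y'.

d=208: √d = [14; 2,2,1,2,2,28] (ℓ=6, even), read p_5/q_5
a_0=14:  p_0=14·1+0=14,  q_0=14·0+1=1
…
a_2=2:  p_2=2·29+14=72,  q_2=2·2+1=5
…
a_4=2:  p_4=2·101+72=274,  q_4=2·7+5=19
a_5=2:  p_5=2·274+101=649,  q_5=2·19+7=45
fundamental: x₁=649, y₁=45  (since 421201 − 208·2025 = 1)

649 45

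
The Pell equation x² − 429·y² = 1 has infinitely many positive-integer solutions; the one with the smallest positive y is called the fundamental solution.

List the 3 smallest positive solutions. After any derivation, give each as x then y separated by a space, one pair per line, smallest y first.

[20; 1,2,2,9,1,12,1,9,2,2,1,40] for √429; ℓ=12 ⇒ convergent index 11
step 0: (20, 1)  from 20·(1,0) + (0,1)
…
step 3: (145, 7)  from 2·(62,3) + (21,1)
step 4: (1367, 66)  from 9·(145,7) + (62,3)
…
step 6: (19511, 942)  from 12·(1512,73) + (1367,66)
step 7: (21023, 1015)  from 1·(19511,942) + (1512,73)
…
step 10: (1085636, 52415)  from 2·(438459,21169) + (208718,10077)
step 11: (1524095, 73584)  from 1·(1085636,52415) + (438459,21169)
fundamental: x₁=1524095, y₁=73584  (since 2322865569025 − 429·5414605056 = 1)
(1524095+73584√429)^2 = 4645731138049 + 224298012960√429
(1524095+73584√429)^3 = 14161071197688057215 + 683702960124468816√429

1524095 73584
4645731138049 224298012960
14161071197688057215 683702960124468816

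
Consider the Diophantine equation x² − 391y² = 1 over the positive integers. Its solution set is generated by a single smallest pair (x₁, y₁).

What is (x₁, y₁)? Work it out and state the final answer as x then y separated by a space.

[19; 1,3,2,2,1,…,3,1,38] for √391; ℓ=16 ⇒ convergent index 15
step 0: (19, 1)  from 19·(1,0) + (0,1)
step 1: (20, 1)  from 1·(19,1) + (1,0)
step 2: (79, 4)  from 3·(20,1) + (19,1)
step 3: (178, 9)  from 2·(79,4) + (20,1)
step 4: (435, 22)  from 2·(178,9) + (79,4)
step 5: (613, 31)  from 1·(435,22) + (178,9)
…
step 8: (52519, 2656)  from 19·(2709,137) + (1048,53)
step 9: (107747, 5449)  from 2·(52519,2656) + (2709,137)
step 10: (160266, 8105)  from 1·(107747,5449) + (52519,2656)
…
step 14: (5678083, 287153)  from 3·(1660597,83980) + (696292,35213)
step 15: (7338680, 371133)  from 1·(5678083,287153) + (1660597,83980)
→ (7338680, 371133).  Check: 7338680²=53856224142400, 391·371133²=53856224142399, difference 1.

7338680 371133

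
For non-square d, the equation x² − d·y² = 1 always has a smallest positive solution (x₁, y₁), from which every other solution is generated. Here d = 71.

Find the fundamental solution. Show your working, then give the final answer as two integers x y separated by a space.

3480 413

[8; 2,2,1,7,1,2,2,16] for √71; ℓ=8 ⇒ convergent index 7
i=0: a=8 ⇒ p=8, q=1
i=1: a=2 ⇒ p=17, q=2
…
i=6: a=2 ⇒ p=1483, q=176
i=7: a=2 ⇒ p=3480, q=413
(x₁, y₁) = (3480, 413);  3480² − 71·413² = 1 ✓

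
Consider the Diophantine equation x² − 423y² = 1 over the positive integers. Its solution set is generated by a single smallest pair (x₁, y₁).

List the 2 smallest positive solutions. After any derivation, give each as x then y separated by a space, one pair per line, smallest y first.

√423 = [20; 1,1,3,4,3,1,1,40, …], period ℓ=8 (even) → k=7
a_0=20:  p_0=20·1+0=20,  q_0=20·0+1=1
a_1=1:  p_1=1·20+1=21,  q_1=1·1+0=1
a_2=1:  p_2=1·21+20=41,  q_2=1·1+1=2
a_3=3:  p_3=3·41+21=144,  q_3=3·2+1=7
…
a_5=3:  p_5=3·617+144=1995,  q_5=3·30+7=97
a_6=1:  p_6=1·1995+617=2612,  q_6=1·97+30=127
a_7=1:  p_7=1·2612+1995=4607,  q_7=1·127+97=224
→ (4607, 224).  Check: 4607²=21224449, 423·224²=21224448, difference 1.
(x_2, y_2) = (4607·4607 + 423·224·224, 4607·224 + 224·4607) = (42448897, 2063936)

4607 224
42448897 2063936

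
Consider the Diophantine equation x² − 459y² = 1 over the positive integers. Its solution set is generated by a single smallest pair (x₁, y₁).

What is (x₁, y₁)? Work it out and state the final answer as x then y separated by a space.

d=459: √d = [21; 2,2,1,4,21,4,1,2,2,42] (ℓ=10, even), read p_9/q_9
step 0: (21, 1)  from 21·(1,0) + (0,1)
step 1: (43, 2)  from 2·(21,1) + (1,0)
step 2: (107, 5)  from 2·(43,2) + (21,1)
step 3: (150, 7)  from 1·(107,5) + (43,2)
…
step 5: (14997, 700)  from 21·(707,33) + (150,7)
…
step 7: (75692, 3533)  from 1·(60695,2833) + (14997,700)
step 8: (212079, 9899)  from 2·(75692,3533) + (60695,2833)
step 9: (499850, 23331)  from 2·(212079,9899) + (75692,3533)
→ (499850, 23331).  Check: 499850²=249850022500, 459·23331²=249850022499, difference 1.

499850 23331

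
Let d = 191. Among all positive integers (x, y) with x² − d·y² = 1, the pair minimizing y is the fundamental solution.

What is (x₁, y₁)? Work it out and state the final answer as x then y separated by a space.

√191 → a₀=13, period (1,4,1,1,3,…,4,1,26); ℓ=16 even so k=15
i=0: a=13 ⇒ p=13, q=1
i=1: a=1 ⇒ p=14, q=1
i=2: a=4 ⇒ p=69, q=5
i=3: a=1 ⇒ p=83, q=6
i=4: a=1 ⇒ p=152, q=11
…
i=6: a=2 ⇒ p=1230, q=89
i=7: a=2 ⇒ p=2999, q=217
i=8: a=13 ⇒ p=40217, q=2910
i=9: a=2 ⇒ p=83433, q=6037
i=10: a=2 ⇒ p=207083, q=14984
i=11: a=3 ⇒ p=704682, q=50989
i=12: a=1 ⇒ p=911765, q=65973
…
i=14: a=4 ⇒ p=7377553, q=533821
i=15: a=1 ⇒ p=8994000, q=650783
(x₁, y₁) = (8994000, 650783);  8994000² − 191·650783² = 1 ✓

8994000 650783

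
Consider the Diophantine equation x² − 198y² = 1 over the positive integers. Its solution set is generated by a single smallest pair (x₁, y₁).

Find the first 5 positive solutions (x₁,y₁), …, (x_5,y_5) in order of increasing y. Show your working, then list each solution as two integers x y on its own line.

197 14
77617 5516
30580901 2173290
12048797377 856270744
4747195585637 337368499846

[14; 14,28] for √198; ℓ=2 ⇒ convergent index 1
a_0=14:  p_0=14·1+0=14,  q_0=14·0+1=1
a_1=14:  p_1=14·14+1=197,  q_1=14·1+0=14
(x₁, y₁) = (197, 14);  197² − 198·14² = 1 ✓
(197+14√198)^2 = 77617 + 5516√198
(197+14√198)^3 = 30580901 + 2173290√198
(197+14√198)^4 = 12048797377 + 856270744√198
(197+14√198)^5 = 4747195585637 + 337368499846√198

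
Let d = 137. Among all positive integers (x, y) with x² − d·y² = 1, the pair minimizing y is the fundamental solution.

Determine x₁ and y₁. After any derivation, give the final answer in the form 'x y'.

6083073 519712

d=137: √d = [11; 1,2,2,1,1,2,2,1,22] (ℓ=9, odd), read p_17/q_17
k=0  a_k=11  p_k/q_k = 11/1
k=1  a_k=1  p_k/q_k = 12/1
k=2  a_k=2  p_k/q_k = 35/3
k=3  a_k=2  p_k/q_k = 82/7
k=4  a_k=1  p_k/q_k = 117/10
…
k=7  a_k=2  p_k/q_k = 1229/105
k=8  a_k=1  p_k/q_k = 1744/149
k=9  a_k=22  p_k/q_k = 39597/3383
k=10  a_k=1  p_k/q_k = 41341/3532
k=11  a_k=2  p_k/q_k = 122279/10447
k=12  a_k=2  p_k/q_k = 285899/24426
k=13  a_k=1  p_k/q_k = 408178/34873
k=14  a_k=1  p_k/q_k = 694077/59299
k=15  a_k=2  p_k/q_k = 1796332/153471
k=16  a_k=2  p_k/q_k = 4286741/366241
k=17  a_k=1  p_k/q_k = 6083073/519712
(x₁, y₁) = (6083073, 519712);  6083073² − 137·519712² = 1 ✓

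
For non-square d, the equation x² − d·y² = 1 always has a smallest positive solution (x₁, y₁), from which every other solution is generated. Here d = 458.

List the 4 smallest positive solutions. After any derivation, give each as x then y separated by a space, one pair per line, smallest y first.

d=458: √d = [21; 2,2,42] (ℓ=3, odd), read p_5/q_5
step 0: (21, 1)  from 21·(1,0) + (0,1)
…
step 3: (4537, 212)  from 42·(107,5) + (43,2)
step 4: (9181, 429)  from 2·(4537,212) + (107,5)
step 5: (22899, 1070)  from 2·(9181,429) + (4537,212)
fundamental: x₁=22899, y₁=1070  (since 524364201 − 458·1144900 = 1)
n=2: (22899,1070)∘(22899,1070) = (22899·22899+458·1070·1070, 22899·1070+1070·22899) = (1048728401,49003860)
n=3: (1048728401,49003860)∘(22899,1070) = (22899·1048728401+458·1070·49003860, 22899·49003860+1070·1048728401) = (48029663286099,2244278779210)
n=4: (48029663286099,2244278779210)∘(22899,1070) = (22899·48029663286099+458·1070·2244278779210, 22899·2244278779210+1070·48029663286099) = (2199662518128033601,102783479481255720)

22899 1070
1048728401 49003860
48029663286099 2244278779210
2199662518128033601 102783479481255720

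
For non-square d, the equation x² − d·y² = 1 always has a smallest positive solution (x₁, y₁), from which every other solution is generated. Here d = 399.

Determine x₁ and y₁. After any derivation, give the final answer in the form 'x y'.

20 1

d=399: √d = [19; 1,38] (ℓ=2, even), read p_1/q_1
i=0: a=19 ⇒ p=19, q=1
i=1: a=1 ⇒ p=20, q=1
→ (20, 1).  Check: 20²=400, 399·1²=399, difference 1.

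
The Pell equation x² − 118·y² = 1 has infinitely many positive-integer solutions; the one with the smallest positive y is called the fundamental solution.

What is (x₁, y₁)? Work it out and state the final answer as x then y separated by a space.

[10; 1,6,3,2,10,2,3,6,1,20] for √118; ℓ=10 ⇒ convergent index 9
i=0: a=10 ⇒ p=10, q=1
i=1: a=1 ⇒ p=11, q=1
…
i=3: a=3 ⇒ p=239, q=22
i=4: a=2 ⇒ p=554, q=51
…
i=7: a=3 ⇒ p=42115, q=3877
i=8: a=6 ⇒ p=264802, q=24377
i=9: a=1 ⇒ p=306917, q=28254
→ (306917, 28254).  Check: 306917²=94198044889, 118·28254²=94198044888, difference 1.

306917 28254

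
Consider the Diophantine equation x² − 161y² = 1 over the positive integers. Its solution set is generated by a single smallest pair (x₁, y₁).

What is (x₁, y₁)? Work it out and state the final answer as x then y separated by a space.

11775 928

√161 → a₀=12, period (1,2,4,1,2,1,4,2,1,24); ℓ=10 even so k=9
k=0  a_k=12  p_k/q_k = 12/1
…
k=3  a_k=4  p_k/q_k = 165/13
k=4  a_k=1  p_k/q_k = 203/16
k=5  a_k=2  p_k/q_k = 571/45
k=6  a_k=1  p_k/q_k = 774/61
…
k=8  a_k=2  p_k/q_k = 8108/639
k=9  a_k=1  p_k/q_k = 11775/928
→ (11775, 928).  Check: 11775²=138650625, 161·928²=138650624, difference 1.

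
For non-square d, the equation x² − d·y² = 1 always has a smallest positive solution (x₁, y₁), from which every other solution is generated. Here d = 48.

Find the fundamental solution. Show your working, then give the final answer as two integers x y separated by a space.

7 1

√48 → a₀=6, period (1,12); ℓ=2 even so k=1
i=0: a=6 ⇒ p=6, q=1
i=1: a=1 ⇒ p=7, q=1
(x₁, y₁) = (7, 1);  7² − 48·1² = 1 ✓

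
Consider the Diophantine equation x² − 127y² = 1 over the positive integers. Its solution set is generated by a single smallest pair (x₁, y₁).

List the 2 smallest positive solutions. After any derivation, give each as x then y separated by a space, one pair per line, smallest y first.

√127 = [11; 3,1,2,2,7,11,7,2,2,1,3,22, …], period ℓ=12 (even) → k=11
i=0: a=11 ⇒ p=11, q=1
i=1: a=3 ⇒ p=34, q=3
…
i=4: a=2 ⇒ p=293, q=26
i=5: a=7 ⇒ p=2175, q=193
i=6: a=11 ⇒ p=24218, q=2149
i=7: a=7 ⇒ p=171701, q=15236
i=8: a=2 ⇒ p=367620, q=32621
i=9: a=2 ⇒ p=906941, q=80478
i=10: a=1 ⇒ p=1274561, q=113099
i=11: a=3 ⇒ p=4730624, q=419775
→ (4730624, 419775).  Check: 4730624²=22378803429376, 127·419775²=22378803429375, difference 1.
k=2:  x_2 = 4730624·4730624+127·419775·419775 = 44757606858751,  y_2 = 4730624·419775+419775·4730624 = 3971595379200

4730624 419775
44757606858751 3971595379200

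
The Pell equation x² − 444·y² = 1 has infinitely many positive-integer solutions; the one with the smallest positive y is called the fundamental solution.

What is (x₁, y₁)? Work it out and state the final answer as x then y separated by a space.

√444 = [21; 14,42, …], period ℓ=2 (even) → k=1
a_0=21:  p_0=21·1+0=21,  q_0=21·0+1=1
a_1=14:  p_1=14·21+1=295,  q_1=14·1+0=14
(x₁, y₁) = (295, 14);  295² − 444·14² = 1 ✓

295 14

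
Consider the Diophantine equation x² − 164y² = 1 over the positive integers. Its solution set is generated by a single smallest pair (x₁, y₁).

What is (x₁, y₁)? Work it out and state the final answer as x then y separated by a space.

√164 → a₀=12, period (1,4,6,4,1,24); ℓ=6 even so k=5
a_0=12:  p_0=12·1+0=12,  q_0=12·0+1=1
a_1=1:  p_1=1·12+1=13,  q_1=1·1+0=1
a_2=4:  p_2=4·13+12=64,  q_2=4·1+1=5
…
a_4=4:  p_4=4·397+64=1652,  q_4=4·31+5=129
a_5=1:  p_5=1·1652+397=2049,  q_5=1·129+31=160
→ (2049, 160).  Check: 2049²=4198401, 164·160²=4198400, difference 1.

2049 160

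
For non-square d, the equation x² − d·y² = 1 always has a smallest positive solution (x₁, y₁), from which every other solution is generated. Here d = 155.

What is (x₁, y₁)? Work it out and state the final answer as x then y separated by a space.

249 20

√155 → a₀=12, period (2,4,2,24); ℓ=4 even so k=3
a_0=12:  p_0=12·1+0=12,  q_0=12·0+1=1
a_1=2:  p_1=2·12+1=25,  q_1=2·1+0=2
a_2=4:  p_2=4·25+12=112,  q_2=4·2+1=9
a_3=2:  p_3=2·112+25=249,  q_3=2·9+2=20
→ (249, 20).  Check: 249²=62001, 155·20²=62000, difference 1.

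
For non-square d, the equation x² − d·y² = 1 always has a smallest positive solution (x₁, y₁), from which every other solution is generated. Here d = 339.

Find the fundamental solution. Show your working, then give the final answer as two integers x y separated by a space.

√339 = [18; 2,2,2,1,17,1,2,2,2,36, …], period ℓ=10 (even) → k=9
k=0  a_k=18  p_k/q_k = 18/1
k=1  a_k=2  p_k/q_k = 37/2
k=2  a_k=2  p_k/q_k = 92/5
…
k=8  a_k=2  p_k/q_k = 40359/2192
k=9  a_k=2  p_k/q_k = 97970/5321
→ (97970, 5321).  Check: 97970²=9598120900, 339·5321²=9598120899, difference 1.

97970 5321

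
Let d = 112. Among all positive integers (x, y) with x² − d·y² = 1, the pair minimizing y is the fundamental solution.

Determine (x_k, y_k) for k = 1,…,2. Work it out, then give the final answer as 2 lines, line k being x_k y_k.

[10; 1,1,2,1,1,20] for √112; ℓ=6 ⇒ convergent index 5
i=0: a=10 ⇒ p=10, q=1
…
i=4: a=1 ⇒ p=74, q=7
i=5: a=1 ⇒ p=127, q=12
fundamental: x₁=127, y₁=12  (since 16129 − 112·144 = 1)
n=2: (127,12)∘(127,12) = (127·127+112·12·12, 127·12+12·127) = (32257,3048)

127 12
32257 3048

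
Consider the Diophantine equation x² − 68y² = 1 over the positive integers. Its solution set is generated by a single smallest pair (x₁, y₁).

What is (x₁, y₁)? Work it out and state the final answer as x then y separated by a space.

33 4

d=68: √d = [8; 4,16] (ℓ=2, even), read p_1/q_1
i=0: a=8 ⇒ p=8, q=1
i=1: a=4 ⇒ p=33, q=4
(x₁, y₁) = (33, 4);  33² − 68·4² = 1 ✓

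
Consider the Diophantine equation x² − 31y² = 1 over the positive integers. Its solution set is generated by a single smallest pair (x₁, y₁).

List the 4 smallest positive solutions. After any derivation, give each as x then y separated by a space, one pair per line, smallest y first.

√31 = [5; 1,1,3,5,3,1,1,10, …], period ℓ=8 (even) → k=7
i=0: a=5 ⇒ p=5, q=1
i=1: a=1 ⇒ p=6, q=1
…
i=3: a=3 ⇒ p=39, q=7
…
i=6: a=1 ⇒ p=863, q=155
i=7: a=1 ⇒ p=1520, q=273
fundamental: x₁=1520, y₁=273  (since 2310400 − 31·74529 = 1)
k=2:  x_2 = 1520·1520+31·273·273 = 4620799,  y_2 = 1520·273+273·1520 = 829920
k=3:  x_3 = 1520·4620799+31·273·829920 = 14047227440,  y_3 = 1520·829920+273·4620799 = 2522956527
k=4:  x_4 = 1520·14047227440+31·273·2522956527 = 42703566796801,  y_4 = 1520·2522956527+273·14047227440 = 7669787012160

1520 273
4620799 829920
14047227440 2522956527
42703566796801 7669787012160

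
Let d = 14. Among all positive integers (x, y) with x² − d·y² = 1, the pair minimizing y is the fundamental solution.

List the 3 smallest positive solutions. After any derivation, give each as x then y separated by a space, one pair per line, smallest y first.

√14 = [3; 1,2,1,6, …], period ℓ=4 (even) → k=3
i=0: a=3 ⇒ p=3, q=1
i=1: a=1 ⇒ p=4, q=1
i=2: a=2 ⇒ p=11, q=3
i=3: a=1 ⇒ p=15, q=4
(x₁, y₁) = (15, 4);  15² − 14·4² = 1 ✓
k=2:  x_2 = 15·15+14·4·4 = 449,  y_2 = 15·4+4·15 = 120
k=3:  x_3 = 15·449+14·4·120 = 13455,  y_3 = 15·120+4·449 = 3596

15 4
449 120
13455 3596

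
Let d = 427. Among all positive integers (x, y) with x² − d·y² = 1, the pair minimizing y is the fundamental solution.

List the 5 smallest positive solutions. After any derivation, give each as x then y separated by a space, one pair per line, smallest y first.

62 3
7687 372
953126 46125
118179937 5719128
14653359062 709125747

√427 → a₀=20, period (1,1,1,40); ℓ=4 even so k=3
a_0=20:  p_0=20·1+0=20,  q_0=20·0+1=1
…
a_2=1:  p_2=1·21+20=41,  q_2=1·1+1=2
a_3=1:  p_3=1·41+21=62,  q_3=1·2+1=3
(x₁, y₁) = (62, 3);  62² − 427·3² = 1 ✓
(62+3√427)^2 = 7687 + 372√427
(62+3√427)^3 = 953126 + 46125√427
(62+3√427)^4 = 118179937 + 5719128√427
(62+3√427)^5 = 14653359062 + 709125747√427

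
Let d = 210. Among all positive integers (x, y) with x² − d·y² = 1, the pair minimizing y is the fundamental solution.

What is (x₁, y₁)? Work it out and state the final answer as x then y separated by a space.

d=210: √d = [14; 2,28] (ℓ=2, even), read p_1/q_1
step 0: (14, 1)  from 14·(1,0) + (0,1)
step 1: (29, 2)  from 2·(14,1) + (1,0)
fundamental: x₁=29, y₁=2  (since 841 − 210·4 = 1)

29 2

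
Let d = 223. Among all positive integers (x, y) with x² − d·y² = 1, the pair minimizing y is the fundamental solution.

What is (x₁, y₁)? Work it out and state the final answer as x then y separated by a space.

224 15

√223 = [14; 1,13,1,28, …], period ℓ=4 (even) → k=3
a_0=14:  p_0=14·1+0=14,  q_0=14·0+1=1
…
a_2=13:  p_2=13·15+14=209,  q_2=13·1+1=14
a_3=1:  p_3=1·209+15=224,  q_3=1·14+1=15
→ (224, 15).  Check: 224²=50176, 223·15²=50175, difference 1.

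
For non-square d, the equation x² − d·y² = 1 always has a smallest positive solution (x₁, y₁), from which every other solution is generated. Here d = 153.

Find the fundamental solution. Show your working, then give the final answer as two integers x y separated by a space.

√153 → a₀=12, period (2,1,2,2,2,1,2,24); ℓ=8 even so k=7
k=0  a_k=12  p_k/q_k = 12/1
…
k=3  a_k=2  p_k/q_k = 99/8
k=4  a_k=2  p_k/q_k = 235/19
k=5  a_k=2  p_k/q_k = 569/46
k=6  a_k=1  p_k/q_k = 804/65
k=7  a_k=2  p_k/q_k = 2177/176
fundamental: x₁=2177, y₁=176  (since 4739329 − 153·30976 = 1)

2177 176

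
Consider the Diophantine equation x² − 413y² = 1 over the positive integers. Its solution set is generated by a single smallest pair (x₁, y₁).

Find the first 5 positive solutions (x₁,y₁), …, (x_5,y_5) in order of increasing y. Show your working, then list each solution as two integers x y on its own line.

√413 → a₀=20, period (3,9,1,4,1,9,3,40); ℓ=8 even so k=7
k=0  a_k=20  p_k/q_k = 20/1
…
k=2  a_k=9  p_k/q_k = 569/28
k=3  a_k=1  p_k/q_k = 630/31
k=4  a_k=4  p_k/q_k = 3089/152
…
k=6  a_k=9  p_k/q_k = 36560/1799
k=7  a_k=3  p_k/q_k = 113399/5580
→ (113399, 5580).  Check: 113399²=12859333201, 413·5580²=12859333200, difference 1.
(113399+5580√413)^2 = 25718666401 + 1265532840√413
(113399+5580√413)^3 = 5832942102300599 + 287020317040740√413
(113399+5580√413)^4 = 1322899602891852585601 + 65095633862940217680√413
(113399+5580√413)^5 = 300030984130833440606834999 + 14763559568560095172347900√413

113399 5580
25718666401 1265532840
5832942102300599 287020317040740
1322899602891852585601 65095633862940217680
300030984130833440606834999 14763559568560095172347900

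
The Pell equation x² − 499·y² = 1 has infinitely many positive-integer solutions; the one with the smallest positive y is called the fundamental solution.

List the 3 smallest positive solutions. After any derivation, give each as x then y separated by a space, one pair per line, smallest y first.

d=499: √d = [22; 2,1,21,1,2,44] (ℓ=6, even), read p_5/q_5
i=0: a=22 ⇒ p=22, q=1
i=1: a=2 ⇒ p=45, q=2
i=2: a=1 ⇒ p=67, q=3
…
i=4: a=1 ⇒ p=1519, q=68
i=5: a=2 ⇒ p=4490, q=201
(x₁, y₁) = (4490, 201);  4490² − 499·201² = 1 ✓
k=2:  x_2 = 4490·4490+499·201·201 = 40320199,  y_2 = 4490·201+201·4490 = 1804980
k=3:  x_3 = 4490·40320199+499·201·1804980 = 362075382530,  y_3 = 4490·1804980+201·40320199 = 16208720199

4490 201
40320199 1804980
362075382530 16208720199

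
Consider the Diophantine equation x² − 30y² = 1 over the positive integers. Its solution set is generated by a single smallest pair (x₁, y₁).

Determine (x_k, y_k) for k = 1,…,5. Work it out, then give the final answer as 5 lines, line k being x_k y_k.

[5; 2,10] for √30; ℓ=2 ⇒ convergent index 1
i=0: a=5 ⇒ p=5, q=1
i=1: a=2 ⇒ p=11, q=2
→ (11, 2).  Check: 11²=121, 30·2²=120, difference 1.
(11+2√30)^2 = 241 + 44√30
(11+2√30)^3 = 5291 + 966√30
(11+2√30)^4 = 116161 + 21208√30
(11+2√30)^5 = 2550251 + 465610√30

11 2
241 44
5291 966
116161 21208
2550251 465610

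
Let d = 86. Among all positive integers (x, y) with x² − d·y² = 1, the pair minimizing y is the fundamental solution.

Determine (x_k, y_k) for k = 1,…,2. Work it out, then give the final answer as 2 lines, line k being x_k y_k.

√86 → a₀=9, period (3,1,1,1,8,1,1,1,3,18); ℓ=10 even so k=9
step 0: (9, 1)  from 9·(1,0) + (0,1)
…
step 8: (2847, 307)  from 1·(1864,201) + (983,106)
step 9: (10405, 1122)  from 3·(2847,307) + (1864,201)
(x₁, y₁) = (10405, 1122);  10405² − 86·1122² = 1 ✓
(x_2, y_2) = (10405·10405 + 86·1122·1122, 10405·1122 + 1122·10405) = (216528049, 23348820)

10405 1122
216528049 23348820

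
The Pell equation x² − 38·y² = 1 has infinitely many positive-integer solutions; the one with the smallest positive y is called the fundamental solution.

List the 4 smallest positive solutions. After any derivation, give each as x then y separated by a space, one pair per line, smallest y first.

[6; 6,12] for √38; ℓ=2 ⇒ convergent index 1
k=0  a_k=6  p_k/q_k = 6/1
k=1  a_k=6  p_k/q_k = 37/6
→ (37, 6).  Check: 37²=1369, 38·6²=1368, difference 1.
k=2:  x_2 = 37·37+38·6·6 = 2737,  y_2 = 37·6+6·37 = 444
k=3:  x_3 = 37·2737+38·6·444 = 202501,  y_3 = 37·444+6·2737 = 32850
k=4:  x_4 = 37·202501+38·6·32850 = 14982337,  y_4 = 37·32850+6·202501 = 2430456

37 6
2737 444
202501 32850
14982337 2430456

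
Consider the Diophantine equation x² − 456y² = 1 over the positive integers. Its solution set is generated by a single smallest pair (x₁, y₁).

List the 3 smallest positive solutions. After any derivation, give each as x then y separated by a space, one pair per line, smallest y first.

1025 48
2101249 98400
4307559425 201719952

√456 = [21; 2,1,4,1,2,42, …], period ℓ=6 (even) → k=5
a_0=21:  p_0=21·1+0=21,  q_0=21·0+1=1
a_1=2:  p_1=2·21+1=43,  q_1=2·1+0=2
a_2=1:  p_2=1·43+21=64,  q_2=1·2+1=3
…
a_4=1:  p_4=1·299+64=363,  q_4=1·14+3=17
a_5=2:  p_5=2·363+299=1025,  q_5=2·17+14=48
fundamental: x₁=1025, y₁=48  (since 1050625 − 456·2304 = 1)
n=2: (1025,48)∘(1025,48) = (1025·1025+456·48·48, 1025·48+48·1025) = (2101249,98400)
n=3: (2101249,98400)∘(1025,48) = (1025·2101249+456·48·98400, 1025·98400+48·2101249) = (4307559425,201719952)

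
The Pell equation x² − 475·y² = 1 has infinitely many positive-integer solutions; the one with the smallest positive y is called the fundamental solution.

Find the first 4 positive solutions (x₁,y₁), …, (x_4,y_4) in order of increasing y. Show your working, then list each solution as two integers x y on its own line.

[21; 1,3,1,6,2,6,1,3,1,42] for √475; ℓ=10 ⇒ convergent index 9
step 0: (21, 1)  from 21·(1,0) + (0,1)
…
step 3: (109, 5)  from 1·(87,4) + (22,1)
step 4: (741, 34)  from 6·(109,5) + (87,4)
step 5: (1591, 73)  from 2·(741,34) + (109,5)
step 6: (10287, 472)  from 6·(1591,73) + (741,34)
…
step 8: (45921, 2107)  from 3·(11878,545) + (10287,472)
step 9: (57799, 2652)  from 1·(45921,2107) + (11878,545)
→ (57799, 2652).  Check: 57799²=3340724401, 475·2652²=3340724400, difference 1.
(57799+2652√475)^2 = 6681448801 + 306565896√475
(57799+2652√475)^3 = 772362118440199 + 35438404443156√475
(57799+2652√475)^4 = 89283516160768675201 + 4096608676513381392√475

57799 2652
6681448801 306565896
772362118440199 35438404443156
89283516160768675201 4096608676513381392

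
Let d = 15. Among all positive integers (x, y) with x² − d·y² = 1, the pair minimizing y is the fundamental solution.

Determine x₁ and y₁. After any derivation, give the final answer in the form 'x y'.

√15 → a₀=3, period (1,6); ℓ=2 even so k=1
a_0=3:  p_0=3·1+0=3,  q_0=3·0+1=1
a_1=1:  p_1=1·3+1=4,  q_1=1·1+0=1
(x₁, y₁) = (4, 1);  4² − 15·1² = 1 ✓

4 1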